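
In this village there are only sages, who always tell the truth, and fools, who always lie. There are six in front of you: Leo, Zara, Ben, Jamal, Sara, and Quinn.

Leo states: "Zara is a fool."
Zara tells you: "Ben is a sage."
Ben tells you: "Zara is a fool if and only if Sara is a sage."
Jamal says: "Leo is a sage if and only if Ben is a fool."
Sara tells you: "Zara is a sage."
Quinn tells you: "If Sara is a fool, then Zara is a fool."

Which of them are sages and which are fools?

Consider Leo. Suppose Leo is a fool.
Then no assignment of the remaining roles makes every statement match its speaker's type — contradiction.
So Leo is a sage.
Consider Zara. Suppose Zara is a sage.
Then Leo's statement comes out false, contradicting Leo being a sage.
So Zara is a fool.
With that fixed, Sara's statement is false, so Sara is a fool.
With that fixed, Quinn's statement is true, so Quinn is a sage.
With that fixed, Ben's statement is false, so Ben is a fool.
With that fixed, Jamal's statement is true, so Jamal is a sage.

Leo: sage, Zara: fool, Ben: fool, Jamal: sage, Sara: fool, Quinn: sage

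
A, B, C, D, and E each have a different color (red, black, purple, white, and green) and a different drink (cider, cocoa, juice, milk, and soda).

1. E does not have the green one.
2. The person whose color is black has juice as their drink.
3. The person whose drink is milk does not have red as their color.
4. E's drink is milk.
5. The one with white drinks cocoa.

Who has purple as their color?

With clues 1–5, A, B, C, and D are impossible for the one with color purple.
That leaves E.

E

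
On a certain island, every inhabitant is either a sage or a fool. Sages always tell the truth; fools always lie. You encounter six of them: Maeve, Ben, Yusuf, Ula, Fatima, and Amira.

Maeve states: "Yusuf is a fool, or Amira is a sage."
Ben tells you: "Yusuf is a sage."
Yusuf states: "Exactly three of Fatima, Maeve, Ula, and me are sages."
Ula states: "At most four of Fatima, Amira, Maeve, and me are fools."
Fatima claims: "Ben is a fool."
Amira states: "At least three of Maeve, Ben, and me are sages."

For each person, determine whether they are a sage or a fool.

Regardless of anyone's role, Ula's statement is true, so Ula is a sage.
Consider Maeve. Suppose Maeve is a fool.
Then no assignment of the remaining roles makes every statement match its speaker's type — contradiction.
So Maeve is a sage.
Consider Ben. Suppose Ben is a fool.
Then no assignment of the remaining roles makes every statement match its speaker's type — contradiction.
So Ben is a sage.
With that fixed, Fatima's statement is false, so Fatima is a fool.
Consider Yusuf. Suppose Yusuf is a fool.
Then Ben's statement comes out false, contradicting Ben being a sage.
So Yusuf is a sage.
Consider Amira. Suppose Amira is a fool.
Then Maeve's statement comes out false, contradicting Maeve being a sage.
So Amira is a sage.

Maeve: sage, Ben: sage, Yusuf: sage, Ula: sage, Fatima: fool, Amira: sage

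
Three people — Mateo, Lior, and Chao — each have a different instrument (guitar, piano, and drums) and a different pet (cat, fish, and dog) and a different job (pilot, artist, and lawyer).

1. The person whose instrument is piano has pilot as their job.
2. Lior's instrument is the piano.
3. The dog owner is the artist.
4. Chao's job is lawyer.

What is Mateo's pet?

dog

With clues 1–4, cat and fish are impossible for Mateo's pet.
That leaves dog.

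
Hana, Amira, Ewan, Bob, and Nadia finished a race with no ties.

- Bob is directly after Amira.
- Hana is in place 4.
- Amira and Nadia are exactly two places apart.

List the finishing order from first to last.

Amira, Bob, Nadia, Hana, Ewan

From clue 1: Amira is in {1,2,3,4}.
From clues 1–2: Hana → place 4.
From clues 1–3: Amira → place 1, Bob → place 2, Nadia → place 3, Ewan → place 5.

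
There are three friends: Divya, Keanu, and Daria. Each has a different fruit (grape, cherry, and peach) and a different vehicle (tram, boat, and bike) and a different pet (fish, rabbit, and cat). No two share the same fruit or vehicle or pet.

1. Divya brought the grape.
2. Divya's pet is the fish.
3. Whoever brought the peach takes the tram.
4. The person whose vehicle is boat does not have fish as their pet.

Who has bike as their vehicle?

Divya

With clues 1–4, Daria and Keanu are impossible for the one with vehicle bike.
That leaves Divya.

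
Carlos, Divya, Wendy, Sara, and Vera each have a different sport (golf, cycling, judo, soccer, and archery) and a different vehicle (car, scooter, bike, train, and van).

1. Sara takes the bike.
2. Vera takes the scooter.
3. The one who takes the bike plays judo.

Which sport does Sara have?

judo

With clues 1–3, archery, cycling, golf, and soccer are impossible for Sara's sport.
That leaves judo.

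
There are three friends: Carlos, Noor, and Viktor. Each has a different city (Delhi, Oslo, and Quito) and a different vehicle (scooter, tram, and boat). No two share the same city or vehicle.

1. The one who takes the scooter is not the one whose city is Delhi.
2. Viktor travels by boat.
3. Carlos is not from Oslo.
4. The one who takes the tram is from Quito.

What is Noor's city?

Oslo

With clues 1–4, Delhi and Quito are impossible for Noor's city.
That leaves Oslo.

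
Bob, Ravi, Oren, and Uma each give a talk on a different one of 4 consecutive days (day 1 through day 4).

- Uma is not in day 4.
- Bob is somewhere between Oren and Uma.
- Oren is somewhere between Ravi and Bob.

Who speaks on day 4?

With clue 1, Uma is ruled out for day 4.
With clues 1–2, Bob is ruled out for day 4.
With clues 1–3, Oren is ruled out for day 4.
So day 4 is Ravi.

Ravi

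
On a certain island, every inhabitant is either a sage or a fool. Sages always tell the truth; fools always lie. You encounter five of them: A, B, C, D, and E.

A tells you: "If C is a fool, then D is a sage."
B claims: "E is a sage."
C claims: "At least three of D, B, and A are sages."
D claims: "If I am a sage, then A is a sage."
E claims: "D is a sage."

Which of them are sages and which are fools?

Consider A. Suppose A is a fool.
Then whichever role D has, D's statement has the wrong truth value — contradiction.
So A is a sage.
With that fixed, D's statement is true, so D is a sage.
With that fixed, E's statement is true, so E is a sage.
With that fixed, B's statement is true, so B is a sage.
With that fixed, C's statement is true, so C is a sage.

A: sage, B: sage, C: sage, D: sage, E: sage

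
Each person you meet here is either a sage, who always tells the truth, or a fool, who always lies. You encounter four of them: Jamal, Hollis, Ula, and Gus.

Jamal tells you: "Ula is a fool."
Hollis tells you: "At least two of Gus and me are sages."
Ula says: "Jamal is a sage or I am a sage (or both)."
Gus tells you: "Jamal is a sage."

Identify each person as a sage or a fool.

Consider Jamal. Suppose Jamal is a sage.
Then no assignment of the remaining roles makes every statement match its speaker's type — contradiction.
So Jamal is a fool.
With that fixed, Gus's statement is false, so Gus is a fool.
With that fixed, Hollis's statement is false, so Hollis is a fool.
Consider Ula. Suppose Ula is a fool.
Then Jamal's statement comes out true, contradicting Jamal being a fool.
So Ula is a sage.

Jamal: fool, Hollis: fool, Ula: sage, Gus: fool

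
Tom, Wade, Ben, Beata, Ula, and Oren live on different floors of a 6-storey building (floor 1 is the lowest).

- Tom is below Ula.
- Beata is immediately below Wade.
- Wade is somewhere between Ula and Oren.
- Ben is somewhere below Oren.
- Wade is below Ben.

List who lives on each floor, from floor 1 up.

From clue 1: Tom is in {1,2,3,4,5}.
From clues 1–3: Wade is in {3,4,5}.
From clues 1–4: Wade is in {4,5}.
From clues 1–5: Tom → floor 1, Ula → floor 2, Beata → floor 3, Wade → floor 4, Ben → floor 5, Oren → floor 6.

Tom, Ula, Beata, Wade, Ben, Oren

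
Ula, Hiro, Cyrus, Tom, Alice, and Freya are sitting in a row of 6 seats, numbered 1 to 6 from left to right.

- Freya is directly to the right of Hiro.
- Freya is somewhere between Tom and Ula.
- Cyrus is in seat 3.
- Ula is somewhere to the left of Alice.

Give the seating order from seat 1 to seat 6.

From clue 1: Hiro is in {1,2,3,4,5}.
From clues 1–2: Hiro is in {2,3,4}.
From clues 1–3: Cyrus → seat 3, Hiro → seat 4, Freya → seat 5.
From clues 1–4: Ula → seat 1, Alice → seat 2, Tom → seat 6.

Ula, Alice, Cyrus, Hiro, Freya, Tom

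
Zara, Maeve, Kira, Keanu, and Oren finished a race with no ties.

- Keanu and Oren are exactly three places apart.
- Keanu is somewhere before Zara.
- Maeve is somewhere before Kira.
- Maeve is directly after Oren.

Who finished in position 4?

With clues 1–3, Maeve is ruled out for place 4.
With clues 1–4, Kira, Oren, and Zara are ruled out for place 4.
So place 4 is Keanu.

Keanu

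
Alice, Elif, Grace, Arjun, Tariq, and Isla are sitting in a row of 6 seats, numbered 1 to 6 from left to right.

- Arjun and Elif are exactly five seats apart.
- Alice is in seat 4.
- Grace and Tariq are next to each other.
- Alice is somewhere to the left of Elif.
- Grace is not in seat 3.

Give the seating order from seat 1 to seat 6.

Arjun, Grace, Tariq, Alice, Isla, Elif

From clue 1: Elif is in {1,6}.
From clues 1–2: Alice → seat 4.
From clues 1–3: Isla → seat 5.
From clues 1–4: Arjun → seat 1, Elif → seat 6.
From clues 1–5: Grace → seat 2, Tariq → seat 3.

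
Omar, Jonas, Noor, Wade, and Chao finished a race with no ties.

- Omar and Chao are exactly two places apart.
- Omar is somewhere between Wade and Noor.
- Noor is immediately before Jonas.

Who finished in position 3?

Omar

With clues 1–2, Chao is ruled out for place 3.
With clues 1–3, Jonas, Noor, and Wade are ruled out for place 3.
So place 3 is Omar.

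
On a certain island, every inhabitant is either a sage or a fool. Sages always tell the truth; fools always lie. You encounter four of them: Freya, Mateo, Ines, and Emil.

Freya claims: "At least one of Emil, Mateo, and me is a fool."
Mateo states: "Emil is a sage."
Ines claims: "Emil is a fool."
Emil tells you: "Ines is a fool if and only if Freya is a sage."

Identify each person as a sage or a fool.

Freya: sage, Mateo: fool, Ines: sage, Emil: fool

Consider Freya. Suppose Freya is a fool.
Then Freya's own statement would have to be false, but it can't be — contradiction.
So Freya is a sage.
Consider Mateo. Suppose Mateo is a sage.
Then no assignment of the remaining roles makes every statement match its speaker's type — contradiction.
So Mateo is a fool.
Consider Ines. Suppose Ines is a fool.
Then no assignment of the remaining roles makes every statement match its speaker's type — contradiction.
So Ines is a sage.
With that fixed, Emil's statement is false, so Emil is a fool.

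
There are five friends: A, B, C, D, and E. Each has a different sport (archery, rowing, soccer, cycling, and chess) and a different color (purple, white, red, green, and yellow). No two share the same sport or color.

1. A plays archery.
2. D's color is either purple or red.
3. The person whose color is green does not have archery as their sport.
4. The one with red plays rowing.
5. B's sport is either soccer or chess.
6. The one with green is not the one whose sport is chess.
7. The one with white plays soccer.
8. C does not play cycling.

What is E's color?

green

With clues 1–8, purple, red, white, and yellow are impossible for E's color.
That leaves green.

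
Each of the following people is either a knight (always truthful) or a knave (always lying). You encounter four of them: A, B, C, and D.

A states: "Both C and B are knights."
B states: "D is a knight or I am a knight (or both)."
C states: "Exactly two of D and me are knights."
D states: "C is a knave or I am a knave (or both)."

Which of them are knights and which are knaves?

Consider A. Suppose A is a knight.
Then no assignment of the remaining roles makes every statement match its speaker's type — contradiction.
So A is a knave.
Consider B. Suppose B is a knave.
Then no assignment of the remaining roles makes every statement match its speaker's type — contradiction.
So B is a knight.
Consider C. Suppose C is a knight.
Then A's statement comes out true, contradicting A being a knave.
So C is a knave.
With that fixed, D's statement is true, so D is a knight.

A: knave, B: knight, C: knave, D: knight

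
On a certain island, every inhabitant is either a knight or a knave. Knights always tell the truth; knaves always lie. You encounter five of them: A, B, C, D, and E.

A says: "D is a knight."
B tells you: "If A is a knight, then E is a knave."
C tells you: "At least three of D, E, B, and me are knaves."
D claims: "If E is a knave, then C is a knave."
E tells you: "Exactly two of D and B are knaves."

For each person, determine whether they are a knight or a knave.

Consider A. Suppose A is a knave.
Then no assignment of the remaining roles makes every statement match its speaker's type — contradiction.
So A is a knight.
Consider B. Suppose B is a knave.
Then no assignment of the remaining roles makes every statement match its speaker's type — contradiction.
So B is a knight.
With that fixed, E's statement is false, so E is a knave.
Consider C. Suppose C is a knight.
Then C's own statement would have to be true, but it can't be — contradiction.
So C is a knave.
With that fixed, D's statement is true, so D is a knight.

A: knight, B: knight, C: knave, D: knight, E: knave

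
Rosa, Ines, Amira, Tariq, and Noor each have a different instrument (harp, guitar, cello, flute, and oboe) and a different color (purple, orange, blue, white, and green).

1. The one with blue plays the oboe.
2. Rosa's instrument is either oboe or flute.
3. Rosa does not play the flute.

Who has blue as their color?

Rosa

With clues 1–3, Amira, Ines, Noor, and Tariq are impossible for the one with color blue.
That leaves Rosa.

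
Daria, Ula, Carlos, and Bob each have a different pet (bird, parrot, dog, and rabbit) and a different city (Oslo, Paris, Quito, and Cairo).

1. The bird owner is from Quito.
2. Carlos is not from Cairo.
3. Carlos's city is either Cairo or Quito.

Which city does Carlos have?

Quito

With clues 1–2, Cairo is impossible for Carlos's city.
With clues 1–3, Oslo and Paris are impossible for Carlos's city.
That leaves Quito.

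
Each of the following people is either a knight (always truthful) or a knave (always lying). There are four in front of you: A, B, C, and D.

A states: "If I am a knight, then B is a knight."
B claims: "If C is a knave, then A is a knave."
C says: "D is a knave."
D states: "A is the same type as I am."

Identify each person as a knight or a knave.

A: knight, B: knight, C: knight, D: knave

Consider A. Suppose A is a knave.
Then A's own statement would have to be false, but it can't be — contradiction.
So A is a knight.
Consider B. Suppose B is a knave.
Then A's statement comes out false, contradicting A being a knight.
So B is a knight.
Consider C. Suppose C is a knave.
Then B's statement comes out false, contradicting B being a knight.
So C is a knight.
Consider D. Suppose D is a knight.
Then C's statement comes out false, contradicting C being a knight.
So D is a knave.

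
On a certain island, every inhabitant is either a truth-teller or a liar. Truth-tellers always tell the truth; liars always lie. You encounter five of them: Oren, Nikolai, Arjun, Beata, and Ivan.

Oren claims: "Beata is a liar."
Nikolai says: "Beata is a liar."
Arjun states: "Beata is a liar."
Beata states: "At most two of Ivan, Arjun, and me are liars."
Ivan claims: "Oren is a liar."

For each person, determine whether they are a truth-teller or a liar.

Oren: liar, Nikolai: liar, Arjun: liar, Beata: truth-teller, Ivan: truth-teller

Consider Oren. Suppose Oren is a truth-teller.
Then no assignment of the remaining roles makes every statement match its speaker's type — contradiction.
So Oren is a liar.
With that fixed, Ivan's statement is true, so Ivan is a truth-teller.
With that fixed, Beata's statement is true, so Beata is a truth-teller.
With that fixed, Nikolai's statement is false, so Nikolai is a liar.
With that fixed, Arjun's statement is false, so Arjun is a liar.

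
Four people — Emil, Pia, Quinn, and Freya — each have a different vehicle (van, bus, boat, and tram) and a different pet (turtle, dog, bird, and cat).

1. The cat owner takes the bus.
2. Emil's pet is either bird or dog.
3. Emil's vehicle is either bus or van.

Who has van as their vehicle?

Emil

With clues 1–3, Freya, Pia, and Quinn are impossible for the one with vehicle van.
That leaves Emil.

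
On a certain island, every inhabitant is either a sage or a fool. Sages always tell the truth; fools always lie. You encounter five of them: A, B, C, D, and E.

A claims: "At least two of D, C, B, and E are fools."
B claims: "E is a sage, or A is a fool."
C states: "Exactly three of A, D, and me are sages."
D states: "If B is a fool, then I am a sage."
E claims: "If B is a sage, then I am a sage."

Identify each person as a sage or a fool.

Consider A. Suppose A is a sage.
Then no assignment of the remaining roles makes every statement match its speaker's type — contradiction.
So A is a fool.
With that fixed, B's statement is true, so B is a sage.
With that fixed, C's statement is false, so C is a fool.
With that fixed, D's statement is true, so D is a sage.
Consider E. Suppose E is a fool.
Then A's statement comes out true, contradicting A being a fool.
So E is a sage.

A: fool, B: sage, C: fool, D: sage, E: sage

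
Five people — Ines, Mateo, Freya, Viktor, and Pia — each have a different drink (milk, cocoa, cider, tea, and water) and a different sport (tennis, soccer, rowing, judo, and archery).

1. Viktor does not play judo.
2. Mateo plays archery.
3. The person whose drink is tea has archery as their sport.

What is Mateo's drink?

With clues 1–3, cider, cocoa, milk, and water are impossible for Mateo's drink.
That leaves tea.

tea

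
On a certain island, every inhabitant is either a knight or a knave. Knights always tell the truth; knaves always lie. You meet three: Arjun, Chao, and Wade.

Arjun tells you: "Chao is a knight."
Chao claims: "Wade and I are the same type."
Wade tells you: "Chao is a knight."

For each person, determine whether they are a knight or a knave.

Arjun: knight, Chao: knight, Wade: knight

Consider Arjun. Suppose Arjun is a knave.
Then no assignment of the remaining roles makes every statement match its speaker's type — contradiction.
So Arjun is a knight.
Consider Chao. Suppose Chao is a knave.
Then Arjun's statement comes out false, contradicting Arjun being a knight.
So Chao is a knight.
With that fixed, Wade's statement is true, so Wade is a knight.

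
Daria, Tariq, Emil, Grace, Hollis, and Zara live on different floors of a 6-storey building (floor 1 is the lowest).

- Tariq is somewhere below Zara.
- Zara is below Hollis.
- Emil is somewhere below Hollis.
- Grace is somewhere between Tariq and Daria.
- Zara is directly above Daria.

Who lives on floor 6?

Hollis

With clue 1, Tariq is ruled out for floor 6.
With clues 1–2, Zara is ruled out for floor 6.
With clues 1–3, Emil is ruled out for floor 6.
With clues 1–4, Grace is ruled out for floor 6.
With clues 1–5, Daria is ruled out for floor 6.
So floor 6 is Hollis.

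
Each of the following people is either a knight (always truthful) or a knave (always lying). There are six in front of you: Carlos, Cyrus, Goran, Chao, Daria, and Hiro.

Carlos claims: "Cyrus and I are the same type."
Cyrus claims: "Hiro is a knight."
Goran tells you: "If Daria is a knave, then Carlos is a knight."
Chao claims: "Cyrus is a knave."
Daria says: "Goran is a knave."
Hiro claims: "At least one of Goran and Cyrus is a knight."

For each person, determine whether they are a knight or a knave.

Consider Carlos. Suppose Carlos is a knave.
Then no assignment of the remaining roles makes every statement match its speaker's type — contradiction.
So Carlos is a knight.
With that fixed, Goran's statement is true, so Goran is a knight.
With that fixed, Daria's statement is false, so Daria is a knave.
With that fixed, Hiro's statement is true, so Hiro is a knight.
With that fixed, Cyrus's statement is true, so Cyrus is a knight.
With that fixed, Chao's statement is false, so Chao is a knave.

Carlos: knight, Cyrus: knight, Goran: knight, Chao: knave, Daria: knave, Hiro: knight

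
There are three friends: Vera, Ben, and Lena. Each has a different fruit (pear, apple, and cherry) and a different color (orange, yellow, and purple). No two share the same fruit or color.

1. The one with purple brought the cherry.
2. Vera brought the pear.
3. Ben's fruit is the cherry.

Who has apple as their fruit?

With clues 1–2, Vera is impossible for the one with fruit apple.
With clues 1–3, Ben is impossible for the one with fruit apple.
That leaves Lena.

Lena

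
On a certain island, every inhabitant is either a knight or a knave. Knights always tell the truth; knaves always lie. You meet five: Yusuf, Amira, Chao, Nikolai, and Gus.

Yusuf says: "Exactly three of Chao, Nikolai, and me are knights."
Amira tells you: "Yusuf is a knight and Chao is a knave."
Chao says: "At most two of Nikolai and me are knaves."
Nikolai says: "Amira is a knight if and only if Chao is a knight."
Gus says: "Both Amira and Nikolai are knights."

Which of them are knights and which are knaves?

Regardless of anyone's role, Chao's statement is true, so Chao is a knight.
With that fixed, Amira's statement is false, so Amira is a knave.
With that fixed, Nikolai's statement is false, so Nikolai is a knave.
With that fixed, Gus's statement is false, so Gus is a knave.
With that fixed, Yusuf's statement is false, so Yusuf is a knave.

Yusuf: knave, Amira: knave, Chao: knight, Nikolai: knave, Gus: knave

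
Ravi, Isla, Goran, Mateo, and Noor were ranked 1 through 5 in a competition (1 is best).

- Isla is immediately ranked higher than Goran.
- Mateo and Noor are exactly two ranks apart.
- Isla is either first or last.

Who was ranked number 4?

Ravi

With clues 1–2, Goran, Mateo, and Noor are ruled out for rank 4.
With clues 1–3, Isla is ruled out for rank 4.
So rank 4 is Ravi.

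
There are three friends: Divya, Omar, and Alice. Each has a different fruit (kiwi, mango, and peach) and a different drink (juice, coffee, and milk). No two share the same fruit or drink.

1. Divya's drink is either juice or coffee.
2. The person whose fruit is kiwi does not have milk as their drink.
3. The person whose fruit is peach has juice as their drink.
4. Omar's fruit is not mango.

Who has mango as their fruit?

With clues 1–3, Divya is impossible for the one with fruit mango.
With clues 1–4, Omar is impossible for the one with fruit mango.
That leaves Alice.

Alice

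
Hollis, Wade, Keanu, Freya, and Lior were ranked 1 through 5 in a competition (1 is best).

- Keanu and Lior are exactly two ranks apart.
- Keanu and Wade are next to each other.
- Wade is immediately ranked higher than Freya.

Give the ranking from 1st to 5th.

From clues 1–3: Lior → rank 1, Hollis → rank 2, Keanu → rank 3, Wade → rank 4, Freya → rank 5.

Lior, Hollis, Keanu, Wade, Freya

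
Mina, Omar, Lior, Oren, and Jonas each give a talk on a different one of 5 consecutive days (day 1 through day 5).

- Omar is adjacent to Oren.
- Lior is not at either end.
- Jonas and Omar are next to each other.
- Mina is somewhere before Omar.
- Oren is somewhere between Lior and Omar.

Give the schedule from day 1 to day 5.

From clues 1–2: Lior is in {2,3,4}.
From clues 1–3: Mina is in {1,5}.
From clues 1–4: Mina → day 1, Lior → day 2, Omar → day 4.
From clues 1–5: Oren → day 3, Jonas → day 5.

Mina, Lior, Oren, Omar, Jonas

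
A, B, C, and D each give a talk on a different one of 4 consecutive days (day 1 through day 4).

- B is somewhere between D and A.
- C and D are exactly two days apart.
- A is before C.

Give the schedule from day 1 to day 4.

A, C, B, D

From clue 1: B is in {2,3}.
From clues 1–2: A is in {1,4}.
From clues 1–3: A → day 1, C → day 2, B → day 3, D → day 4.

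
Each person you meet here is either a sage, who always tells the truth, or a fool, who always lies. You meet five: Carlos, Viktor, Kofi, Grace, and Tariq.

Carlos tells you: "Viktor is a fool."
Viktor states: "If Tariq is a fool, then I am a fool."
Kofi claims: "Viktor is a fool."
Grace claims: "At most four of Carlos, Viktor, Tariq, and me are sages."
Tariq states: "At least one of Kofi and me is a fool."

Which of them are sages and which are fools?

Carlos: fool, Viktor: sage, Kofi: fool, Grace: sage, Tariq: sage

Regardless of anyone's role, Grace's statement is true, so Grace is a sage.
Consider Carlos. Suppose Carlos is a sage.
Then no assignment of the remaining roles makes every statement match its speaker's type — contradiction.
So Carlos is a fool.
Consider Viktor. Suppose Viktor is a fool.
Then Carlos's statement comes out true, contradicting Carlos being a fool.
So Viktor is a sage.
With that fixed, Kofi's statement is false, so Kofi is a fool.
With that fixed, Tariq's statement is true, so Tariq is a sage.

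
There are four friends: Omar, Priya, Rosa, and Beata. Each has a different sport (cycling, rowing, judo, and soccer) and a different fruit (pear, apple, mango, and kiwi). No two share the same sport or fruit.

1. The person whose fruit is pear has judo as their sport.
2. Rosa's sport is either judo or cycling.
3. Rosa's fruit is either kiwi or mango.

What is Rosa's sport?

With clues 1–2, rowing and soccer are impossible for Rosa's sport.
With clues 1–3, judo is impossible for Rosa's sport.
That leaves cycling.

cycling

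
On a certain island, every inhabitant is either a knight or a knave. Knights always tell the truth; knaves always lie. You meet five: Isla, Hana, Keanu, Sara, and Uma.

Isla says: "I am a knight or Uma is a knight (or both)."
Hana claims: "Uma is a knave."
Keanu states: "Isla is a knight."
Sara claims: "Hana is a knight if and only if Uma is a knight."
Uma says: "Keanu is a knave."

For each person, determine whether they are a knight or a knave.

Consider Isla. Suppose Isla is a knave.
Then no assignment of the remaining roles makes every statement match its speaker's type — contradiction.
So Isla is a knight.
With that fixed, Keanu's statement is true, so Keanu is a knight.
With that fixed, Uma's statement is false, so Uma is a knave.
With that fixed, Hana's statement is true, so Hana is a knight.
With that fixed, Sara's statement is false, so Sara is a knave.

Isla: knight, Hana: knight, Keanu: knight, Sara: knave, Uma: knave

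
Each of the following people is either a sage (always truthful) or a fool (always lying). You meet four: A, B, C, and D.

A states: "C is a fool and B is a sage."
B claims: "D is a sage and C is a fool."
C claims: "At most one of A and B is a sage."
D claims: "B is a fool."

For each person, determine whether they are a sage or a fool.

A: fool, B: fool, C: sage, D: sage

Consider A. Suppose A is a sage.
Then no assignment of the remaining roles makes every statement match its speaker's type — contradiction.
So A is a fool.
With that fixed, C's statement is true, so C is a sage.
With that fixed, B's statement is false, so B is a fool.
With that fixed, D's statement is true, so D is a sage.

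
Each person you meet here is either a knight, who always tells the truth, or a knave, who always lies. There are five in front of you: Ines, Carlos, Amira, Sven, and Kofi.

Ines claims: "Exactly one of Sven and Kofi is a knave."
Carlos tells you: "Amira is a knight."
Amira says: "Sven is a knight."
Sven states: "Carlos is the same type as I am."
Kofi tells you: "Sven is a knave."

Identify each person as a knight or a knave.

Ines: knight, Carlos: knight, Amira: knight, Sven: knight, Kofi: knave

Consider Ines. Suppose Ines is a knave.
Then no assignment of the remaining roles makes every statement match its speaker's type — contradiction.
So Ines is a knight.
Consider Carlos. Suppose Carlos is a knave.
Then whichever role Sven has, Sven's statement has the wrong truth value — contradiction.
So Carlos is a knight.
Consider Amira. Suppose Amira is a knave.
Then Carlos's statement comes out false, contradicting Carlos being a knight.
So Amira is a knight.
Consider Sven. Suppose Sven is a knave.
Then Amira's statement comes out false, contradicting Amira being a knight.
So Sven is a knight.
With that fixed, Kofi's statement is false, so Kofi is a knave.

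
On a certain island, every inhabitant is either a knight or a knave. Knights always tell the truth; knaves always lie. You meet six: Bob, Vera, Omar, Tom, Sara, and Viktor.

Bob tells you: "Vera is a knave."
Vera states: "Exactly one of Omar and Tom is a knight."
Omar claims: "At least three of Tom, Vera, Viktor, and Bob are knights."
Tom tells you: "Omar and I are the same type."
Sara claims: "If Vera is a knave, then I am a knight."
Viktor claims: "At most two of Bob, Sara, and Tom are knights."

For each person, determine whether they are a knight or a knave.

Bob: knight, Vera: knave, Omar: knight, Tom: knight, Sara: knave, Viktor: knight

Consider Bob. Suppose Bob is a knave.
Then no assignment of the remaining roles makes every statement match its speaker's type — contradiction.
So Bob is a knight.
Consider Vera. Suppose Vera is a knight.
Then Bob's statement comes out false, contradicting Bob being a knight.
So Vera is a knave.
Consider Omar. Suppose Omar is a knave.
Then whichever role Tom has, Tom's statement has the wrong truth value — contradiction.
So Omar is a knight.
Consider Tom. Suppose Tom is a knave.
Then Vera's statement comes out true, contradicting Vera being a knave.
So Tom is a knight.
Consider Sara. Suppose Sara is a knight.
Then no assignment of the remaining roles makes every statement match its speaker's type — contradiction.
So Sara is a knave.
With that fixed, Viktor's statement is true, so Viktor is a knight.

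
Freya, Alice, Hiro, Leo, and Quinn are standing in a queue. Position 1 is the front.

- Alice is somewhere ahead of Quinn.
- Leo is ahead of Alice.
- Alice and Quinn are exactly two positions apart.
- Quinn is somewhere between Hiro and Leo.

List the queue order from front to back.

From clue 1: Alice is in {1,2,3,4}.
From clues 1–2: Alice is in {2,3,4}.
From clues 1–3: Alice is in {2,3}.
From clues 1–4: Leo → position 1, Alice → position 2, Freya → position 3, Quinn → position 4, Hiro → position 5.

Leo, Alice, Freya, Quinn, Hiro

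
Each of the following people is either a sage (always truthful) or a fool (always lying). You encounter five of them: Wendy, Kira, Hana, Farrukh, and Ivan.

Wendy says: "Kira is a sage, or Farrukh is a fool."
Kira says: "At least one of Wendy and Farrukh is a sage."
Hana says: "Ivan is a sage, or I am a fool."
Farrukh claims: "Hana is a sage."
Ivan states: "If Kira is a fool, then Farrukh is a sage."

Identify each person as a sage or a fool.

Consider Wendy. Suppose Wendy is a fool.
Then no assignment of the remaining roles makes every statement match its speaker's type — contradiction.
So Wendy is a sage.
With that fixed, Kira's statement is true, so Kira is a sage.
With that fixed, Ivan's statement is true, so Ivan is a sage.
With that fixed, Hana's statement is true, so Hana is a sage.
With that fixed, Farrukh's statement is true, so Farrukh is a sage.

Wendy: sage, Kira: sage, Hana: sage, Farrukh: sage, Ivan: sage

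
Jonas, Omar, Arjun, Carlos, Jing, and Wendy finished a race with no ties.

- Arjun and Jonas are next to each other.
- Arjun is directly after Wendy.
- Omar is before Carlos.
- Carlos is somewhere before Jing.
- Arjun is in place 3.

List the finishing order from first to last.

From clues 1–2: Jonas is in {3,4,5,6}.
From clues 1–4: Omar is in {1,4}.
From clues 1–5: Omar → place 1, Wendy → place 2, Arjun → place 3, Jonas → place 4, Carlos → place 5, Jing → place 6.

Omar, Wendy, Arjun, Jonas, Carlos, Jing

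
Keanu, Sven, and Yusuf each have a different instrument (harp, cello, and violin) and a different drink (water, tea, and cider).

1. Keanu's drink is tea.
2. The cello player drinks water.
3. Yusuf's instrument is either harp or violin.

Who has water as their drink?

Clue 1 rules out Keanu for the one with drink water.
With clues 1–3, Yusuf is impossible for the one with drink water.
That leaves Sven.

Sven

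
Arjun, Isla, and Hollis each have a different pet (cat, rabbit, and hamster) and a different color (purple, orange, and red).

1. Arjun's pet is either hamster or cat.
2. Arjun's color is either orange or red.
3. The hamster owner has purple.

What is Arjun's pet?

cat

Clue 1 rules out rabbit for Arjun's pet.
With clues 1–3, hamster is impossible for Arjun's pet.
That leaves cat.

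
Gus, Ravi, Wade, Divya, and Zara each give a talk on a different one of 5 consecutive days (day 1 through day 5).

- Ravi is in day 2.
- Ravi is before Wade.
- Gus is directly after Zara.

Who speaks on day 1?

With clue 1, Ravi is ruled out for day 1.
With clues 1–2, Wade is ruled out for day 1.
With clues 1–3, Gus and Zara are ruled out for day 1.
So day 1 is Divya.

Divya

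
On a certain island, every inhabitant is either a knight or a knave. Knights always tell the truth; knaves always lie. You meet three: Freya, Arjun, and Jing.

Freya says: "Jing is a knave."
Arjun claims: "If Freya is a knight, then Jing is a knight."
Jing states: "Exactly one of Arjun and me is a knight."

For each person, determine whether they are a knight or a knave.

Consider Freya. Suppose Freya is a knave.
Then no assignment of the remaining roles makes every statement match its speaker's type — contradiction.
So Freya is a knight.
Consider Arjun. Suppose Arjun is a knight.
Then whichever role Jing has, Jing's statement has the wrong truth value — contradiction.
So Arjun is a knave.
Consider Jing. Suppose Jing is a knight.
Then Freya's statement comes out false, contradicting Freya being a knight.
So Jing is a knave.

Freya: knight, Arjun: knave, Jing: knave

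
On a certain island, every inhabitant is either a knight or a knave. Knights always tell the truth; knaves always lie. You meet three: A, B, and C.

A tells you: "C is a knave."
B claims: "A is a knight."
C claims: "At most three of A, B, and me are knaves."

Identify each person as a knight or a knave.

Regardless of anyone's role, C's statement is true, so C is a knight.
With that fixed, A's statement is false, so A is a knave.
With that fixed, B's statement is false, so B is a knave.

A: knave, B: knave, C: knight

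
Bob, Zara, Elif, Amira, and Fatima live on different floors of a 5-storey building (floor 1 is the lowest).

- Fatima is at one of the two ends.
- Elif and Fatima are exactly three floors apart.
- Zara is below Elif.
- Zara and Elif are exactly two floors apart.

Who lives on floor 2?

Zara

With clue 1, Fatima is ruled out for floor 2.
With clues 1–4, Amira, Bob, and Elif are ruled out for floor 2.
So floor 2 is Zara.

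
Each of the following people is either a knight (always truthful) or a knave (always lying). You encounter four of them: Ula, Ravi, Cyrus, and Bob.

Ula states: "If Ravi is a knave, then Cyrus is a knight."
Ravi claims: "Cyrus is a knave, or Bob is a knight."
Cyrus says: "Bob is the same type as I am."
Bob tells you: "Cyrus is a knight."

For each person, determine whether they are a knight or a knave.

Consider Ula. Suppose Ula is a knave.
Then no assignment of the remaining roles makes every statement match its speaker's type — contradiction.
So Ula is a knight.
Consider Ravi. Suppose Ravi is a knave.
Then no assignment of the remaining roles makes every statement match its speaker's type — contradiction.
So Ravi is a knight.
Consider Cyrus. Suppose Cyrus is a knave.
Then no assignment of the remaining roles makes every statement match its speaker's type — contradiction.
So Cyrus is a knight.
With that fixed, Bob's statement is true, so Bob is a knight.

Ula: knight, Ravi: knight, Cyrus: knight, Bob: knight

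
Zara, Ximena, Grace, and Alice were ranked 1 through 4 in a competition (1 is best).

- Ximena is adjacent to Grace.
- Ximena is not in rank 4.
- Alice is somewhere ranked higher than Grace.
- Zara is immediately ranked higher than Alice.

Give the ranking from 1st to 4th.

Zara, Alice, Ximena, Grace

From clues 1–2: Ximena is in {1,2,3}.
From clues 1–3: Ximena is in {2,3}.
From clues 1–4: Zara → rank 1, Alice → rank 2, Ximena → rank 3, Grace → rank 4.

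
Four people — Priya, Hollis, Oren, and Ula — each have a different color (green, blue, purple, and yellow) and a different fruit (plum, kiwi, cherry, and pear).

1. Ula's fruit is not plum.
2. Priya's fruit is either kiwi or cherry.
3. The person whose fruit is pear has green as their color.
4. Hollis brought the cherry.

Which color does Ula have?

With clues 1–4, blue, purple, and yellow are impossible for Ula's color.
That leaves green.

green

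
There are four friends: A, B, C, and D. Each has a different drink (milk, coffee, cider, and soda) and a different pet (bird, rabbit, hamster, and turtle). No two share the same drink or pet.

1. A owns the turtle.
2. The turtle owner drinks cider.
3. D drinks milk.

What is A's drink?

With clues 1–2, coffee, milk, and soda are impossible for A's drink.
That leaves cider.

cider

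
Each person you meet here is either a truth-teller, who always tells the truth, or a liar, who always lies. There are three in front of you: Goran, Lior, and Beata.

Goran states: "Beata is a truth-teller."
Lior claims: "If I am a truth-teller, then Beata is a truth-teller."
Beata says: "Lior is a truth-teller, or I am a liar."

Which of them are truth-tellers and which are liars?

Consider Goran. Suppose Goran is a liar.
Then no assignment of the remaining roles makes every statement match its speaker's type — contradiction.
So Goran is a truth-teller.
Consider Lior. Suppose Lior is a liar.
Then Lior's own statement would have to be false, but it can't be — contradiction.
So Lior is a truth-teller.
With that fixed, Beata's statement is true, so Beata is a truth-teller.

Goran: truth-teller, Lior: truth-teller, Beata: truth-teller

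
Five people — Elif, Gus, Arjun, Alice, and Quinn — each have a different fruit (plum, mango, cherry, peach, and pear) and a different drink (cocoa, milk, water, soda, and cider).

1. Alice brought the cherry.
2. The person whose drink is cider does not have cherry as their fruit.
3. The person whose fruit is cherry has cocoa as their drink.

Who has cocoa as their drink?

With clues 1–3, Arjun, Elif, Gus, and Quinn are impossible for the one with drink cocoa.
That leaves Alice.

Alice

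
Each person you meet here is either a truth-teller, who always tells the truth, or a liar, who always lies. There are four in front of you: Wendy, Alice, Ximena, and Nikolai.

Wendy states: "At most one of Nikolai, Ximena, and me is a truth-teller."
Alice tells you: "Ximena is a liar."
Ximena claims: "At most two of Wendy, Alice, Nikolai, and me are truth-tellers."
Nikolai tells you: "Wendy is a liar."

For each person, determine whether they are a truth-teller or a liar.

Consider Wendy. Suppose Wendy is a truth-teller.
Then no assignment of the remaining roles makes every statement match its speaker's type — contradiction.
So Wendy is a liar.
With that fixed, Nikolai's statement is true, so Nikolai is a truth-teller.
Consider Alice. Suppose Alice is a truth-teller.
Then whichever role Ximena has, Ximena's statement has the wrong truth value — contradiction.
So Alice is a liar.
With that fixed, Ximena's statement is true, so Ximena is a truth-teller.

Wendy: liar, Alice: liar, Ximena: truth-teller, Nikolai: truth-teller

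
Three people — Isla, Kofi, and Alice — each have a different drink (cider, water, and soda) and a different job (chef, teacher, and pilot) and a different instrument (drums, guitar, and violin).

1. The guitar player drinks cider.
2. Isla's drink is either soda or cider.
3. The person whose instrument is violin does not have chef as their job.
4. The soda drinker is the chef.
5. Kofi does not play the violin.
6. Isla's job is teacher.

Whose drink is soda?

With clues 1–5, Alice is impossible for the one with drink soda.
With clues 1–6, Isla is impossible for the one with drink soda.
That leaves Kofi.

Kofi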